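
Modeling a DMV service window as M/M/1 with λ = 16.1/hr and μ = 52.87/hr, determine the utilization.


ρ = λ/μ = 16.1/52.87 = 0.3045

Final: 0.3045


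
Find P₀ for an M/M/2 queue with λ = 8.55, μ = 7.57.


a = λ/μ = 8.55/7.57 = 1.1295; ρ = a/c = 0.5647
Σ_{k=0}^{1} a^k/k! (terms k=0..1) = 1.00000 + 1.12946 = 2.12946
Tail: a^2/(2!(1−ρ)) = 1.27568/(2·0.4353) = 1.46538
P₀ = 1/(2.12946 + 1.46538) = 1/3.59484 = 0.278176

Final: 0.278176


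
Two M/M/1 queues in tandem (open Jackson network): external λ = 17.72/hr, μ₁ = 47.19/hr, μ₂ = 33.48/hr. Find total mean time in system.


Each node sees arrival rate λ = 17.72/hr (tandem ⇒ throughput preserved).
W₁ = 1/(μ₁−λ) = 1/(47.19−17.72) = 0.03393 hr
W₂ = 1/(μ₂−λ) = 1/(33.48−17.72) = 0.06345 hr
W_total = W₁ + W₂ = 0.03393 + 0.06345 = 0.09738 hr

Final: 0.09738 hr


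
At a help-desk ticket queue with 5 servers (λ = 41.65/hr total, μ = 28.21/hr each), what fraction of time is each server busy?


ρ = λ/(cμ) = 41.65/(5·28.21) = 41.65/141.05 = 0.2953

Final: 0.2953


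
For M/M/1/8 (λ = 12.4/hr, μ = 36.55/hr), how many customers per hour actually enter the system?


ρ = 0.3393; P_K = (1−ρ)ρ^8/(1−ρ^9) = 0.0001160
λ_eff = λ(1 − P_K) = 12.4·(1 − 0.0001160) = 12.4·0.999884 = 12.3986 /hr

Final: 12.3986 /hr


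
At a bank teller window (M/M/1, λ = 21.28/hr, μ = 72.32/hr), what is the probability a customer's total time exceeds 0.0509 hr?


W ~ Exponential(μ−λ) for M/M/1.
μ − λ = 72.32 − 21.28 = 51.0400
P(W > t) = e^{−(μ−λ)t} = e^{−2.5979} = 0.074427

Final: 0.074427


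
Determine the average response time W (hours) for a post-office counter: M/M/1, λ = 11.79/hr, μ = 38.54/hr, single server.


W = 1/(μ−λ) = 1/(38.54 − 11.79) = 1/26.75 = 0.03738 hr

Final: 0.03738 hr


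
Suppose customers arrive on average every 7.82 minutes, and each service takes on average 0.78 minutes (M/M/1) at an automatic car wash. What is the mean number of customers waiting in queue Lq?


λ = 60/7.82 = 7.6726 /hr
μ = 60/0.78 = 76.9231 /hr
ρ = λ/μ = 7.6726/76.9231 = 0.09974
Lq = ρ²/(1−ρ) = 0.009949/0.9003 = 0.01105

Final: 0.01105


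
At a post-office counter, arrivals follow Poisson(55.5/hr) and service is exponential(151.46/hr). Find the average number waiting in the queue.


ρ = 55.5/151.46 = 0.3664
Lq = ρ²/(1−ρ) = 0.1343/0.6336 = 0.2119

Final: 0.2119


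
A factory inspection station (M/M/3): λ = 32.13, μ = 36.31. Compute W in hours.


a = 0.8849; ρ = 0.2950; P₀ = 0.409806
Lq = P₀·a^c·ρ/(c!(1−ρ)²) = 0.02808
Wq = Lq/λ = 0.02808/32.13 = 0.0008740 hr
W = Wq + 1/μ = 0.0008740 + 0.02754 = 0.02841 hr

Final: 0.02841 hr


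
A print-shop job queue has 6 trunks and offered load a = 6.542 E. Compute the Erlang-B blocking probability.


B(c,a) = (a^c/c!) / Σ_{k=0}^{c} a^k/k!
a^6/6! = 108.875645
Σ terms (k=0..6): 1.00000 + 6.54200 + 21.39888 + 46.66383 + 76.31869 + 99.85538 + 108.87565 = 360.654424
B = 108.875645/360.654424 = 0.301884

Final: 0.301884


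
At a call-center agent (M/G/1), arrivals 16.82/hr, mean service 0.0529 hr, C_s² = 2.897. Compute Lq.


ρ = λ·E[S] = 16.82·0.0529 = 0.8898
Lq = ρ²(1+C_s²)/(2(1−ρ)) = 0.7917·(1+2.897)/(2·0.1102)
= 0.7917·3.8970/0.2204 = 13.99573

Final: 13.99573


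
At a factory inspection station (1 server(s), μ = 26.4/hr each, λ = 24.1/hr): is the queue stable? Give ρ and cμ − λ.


Total capacity cμ = 1·26.4 = 26.40/hr
ρ = λ/(cμ) = 24.1/26.40 = 0.9129
Stable ⇔ ρ < 1: YES
Spare capacity = cμ − λ = 26.40 − 24.1 = 2.30/hr

Final: ρ = 0.9129; stable; margin = 2.30/hr


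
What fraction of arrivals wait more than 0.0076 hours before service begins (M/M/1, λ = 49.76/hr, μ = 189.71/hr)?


ρ = 49.76/189.71 = 0.2623
P(Wq > t) = ρ·e^{−(μ−λ)t} = 0.2623·e^{−1.0636}
= 0.2623·0.345204 = 0.090545

Final: 0.090545


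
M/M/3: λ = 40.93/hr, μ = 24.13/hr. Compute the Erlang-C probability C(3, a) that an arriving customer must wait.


a = λ/μ = 1.6962; ρ = a/3 = 0.5654
P₀ = 0.166487 (from M/M/c formula)
C(c,a) = [a^c/(c!(1−ρ))]·P₀ = [4.88038/(6·0.4346)]·0.166487
= 1.87164·0.166487 = 0.311604

Final: 0.311604


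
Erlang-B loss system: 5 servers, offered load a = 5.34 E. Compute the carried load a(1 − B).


B(5,5.34) = 0.311824 (Erlang-B)
Carried load = a(1 − B) = 5.34·(1 − 0.311824) = 5.34·0.688176 = 3.6749 E

Final: 3.6749 Erlangs


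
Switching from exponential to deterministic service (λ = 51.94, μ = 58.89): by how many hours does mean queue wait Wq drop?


ρ = 51.94/58.89 = 0.8820
Wq(M/M/1) = ρ/(μ−λ) = 0.8820/6.95 = 0.12690 hr
Wq(M/D/1) = ρ/(2(μ−λ)) = 0.06345 hr
Savings = 0.12690 − 0.06345 = 0.06345 hr

Final: 0.06345 hr


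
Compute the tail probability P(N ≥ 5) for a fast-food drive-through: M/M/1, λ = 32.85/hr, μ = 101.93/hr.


ρ = 32.85/101.93 = 0.3223
P(N ≥ n) = ρ^n = 0.3223^5 = 0.003477

Final: 0.003477


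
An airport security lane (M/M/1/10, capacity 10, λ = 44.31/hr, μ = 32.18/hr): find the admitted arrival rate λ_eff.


ρ = 1.3769; P_K = (1−ρ)ρ^10/(1−ρ^11) = 0.282116
λ_eff = λ(1 − P_K) = 44.31·(1 − 0.282116) = 44.31·0.717884 = 31.8094 /hr

Final: 31.8094 /hr


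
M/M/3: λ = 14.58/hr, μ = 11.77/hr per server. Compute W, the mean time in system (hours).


a = 1.2387; ρ = 0.4129; P₀ = 0.282039
Lq = P₀·a^c·ρ/(c!(1−ρ)²) = 0.10704
Wq = Lq/λ = 0.10704/14.58 = 0.007342 hr
W = Wq + 1/μ = 0.007342 + 0.08496 = 0.09230 hr

Final: 0.09230 hr


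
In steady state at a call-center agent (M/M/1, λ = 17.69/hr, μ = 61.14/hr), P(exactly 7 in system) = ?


ρ = 17.69/61.14 = 0.2893
P_n = (1−ρ)·ρ^n = (1 − 0.2893)·0.2893^7 = 0.7107·0.0001698 = 0.0001206

Final: 0.0001206


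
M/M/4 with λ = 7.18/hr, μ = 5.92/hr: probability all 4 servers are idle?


a = λ/μ = 7.18/5.92 = 1.2128; ρ = a/c = 0.3032
Σ_{k=0}^{3} a^k/k! (terms k=0..3) = 1.00000 + 1.21284 + 0.73549 + 0.29734 = 3.24567
Tail: a^4/(4!(1−ρ)) = 2.16377/(24·0.6968) = 0.12939
P₀ = 1/(3.24567 + 0.12939) = 1/3.37506 = 0.296291

Final: 0.296291


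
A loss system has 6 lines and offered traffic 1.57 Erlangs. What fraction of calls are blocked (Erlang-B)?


B(c,a) = (a^c/c!) / Σ_{k=0}^{c} a^k/k!
a^6/6! = 0.020800
Σ terms (k=0..6): 1.00000 + 1.57000 + 1.23245 + 0.64498 + 0.25316 + 0.07949 + 0.02080 = 4.800879
B = 0.020800/4.800879 = 0.004333

Final: 0.004333


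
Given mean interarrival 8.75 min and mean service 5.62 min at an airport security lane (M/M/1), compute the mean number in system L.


λ = 60/8.75 = 6.8571 /hr
μ = 60/5.62 = 10.6762 /hr
ρ = λ/μ = 6.8571/10.6762 = 0.6423
L = ρ/(1−ρ) = 0.6423/0.3577 = 1.7955

Final: 1.7955


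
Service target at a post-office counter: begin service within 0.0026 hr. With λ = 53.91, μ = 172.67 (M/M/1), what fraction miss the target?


ρ = 53.91/172.67 = 0.3122
P(Wq > t) = ρ·e^{−(μ−λ)t} = 0.3122·e^{−0.3088}
= 0.3122·0.734345 = 0.229273

Final: 0.229273


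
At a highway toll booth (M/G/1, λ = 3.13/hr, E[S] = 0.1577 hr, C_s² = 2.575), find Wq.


ρ = λ·E[S] = 3.13·0.1577 = 0.4936
E[S²] = E[S]²(1+C_s²) = 0.1577²·(1+2.575) = 0.088908
Wq = λ·E[S²]/(2(1−ρ)) = 3.13·0.088908/(2·0.5064) = 0.27476 hr

Final: 0.27476 hr


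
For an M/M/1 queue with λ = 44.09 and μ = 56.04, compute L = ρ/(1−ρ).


ρ = λ/μ = 44.09/56.04 = 0.7868
L = ρ/(1−ρ) = 0.7868/(1 − 0.7868) = 0.7868/0.2132 = 3.6895

Final: 3.6895


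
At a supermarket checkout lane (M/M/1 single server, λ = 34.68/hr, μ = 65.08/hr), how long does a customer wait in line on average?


ρ = 34.68/65.08 = 0.5329
Wq = ρ/(μ−λ) = 0.5329/(65.08 − 34.68) = 0.5329/30.40 = 0.01753 hr

Final: 0.01753 hr


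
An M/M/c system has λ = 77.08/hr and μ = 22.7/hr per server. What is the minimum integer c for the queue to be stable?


Stability requires cμ > λ ⇔ c > λ/μ.
λ/μ = 77.08/22.7 = 3.3956
Minimum integer c = ⌊3.3956⌋ + 1 = 4
Check: 4·22.7 = 90.80 > 77.08, while 3·22.7 = 68.10 ≤ 77.08

Final: 4 servers


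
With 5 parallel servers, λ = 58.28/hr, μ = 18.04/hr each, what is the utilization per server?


ρ = λ/(cμ) = 58.28/(5·18.04) = 58.28/90.20 = 0.6461

Final: 0.6461


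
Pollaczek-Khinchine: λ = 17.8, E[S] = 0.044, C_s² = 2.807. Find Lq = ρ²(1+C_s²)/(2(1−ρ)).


ρ = λ·E[S] = 17.8·0.044 = 0.7832
Lq = ρ²(1+C_s²)/(2(1−ρ)) = 0.6134·(1+2.807)/(2·0.2168)
= 0.6134·3.8070/0.4336 = 5.38566

Final: 5.38566


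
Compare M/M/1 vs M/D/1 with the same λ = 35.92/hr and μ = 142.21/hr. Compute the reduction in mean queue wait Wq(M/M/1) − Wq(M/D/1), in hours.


ρ = 35.92/142.21 = 0.2526
Wq(M/M/1) = ρ/(μ−λ) = 0.2526/106.29 = 0.002376 hr
Wq(M/D/1) = ρ/(2(μ−λ)) = 0.001188 hr
Savings = 0.002376 − 0.001188 = 0.001188 hr

Final: 0.001188 hr


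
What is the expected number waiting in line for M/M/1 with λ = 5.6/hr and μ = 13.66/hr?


ρ = 5.6/13.66 = 0.4100
Lq = ρ²/(1−ρ) = 0.1681/0.5900 = 0.2848

Final: 0.2848


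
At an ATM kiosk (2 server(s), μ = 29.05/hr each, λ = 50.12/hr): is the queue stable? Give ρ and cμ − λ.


Total capacity cμ = 2·29.05 = 58.10/hr
ρ = λ/(cμ) = 50.12/58.10 = 0.8627
Stable ⇔ ρ < 1: YES
Spare capacity = cμ − λ = 58.10 − 50.12 = 7.98/hr

Final: ρ = 0.8627; stable; margin = 7.98/hr


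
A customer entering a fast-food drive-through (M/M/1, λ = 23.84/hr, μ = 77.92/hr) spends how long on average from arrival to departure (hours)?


W = 1/(μ−λ) = 1/(77.92 − 23.84) = 1/54.08 = 0.01849 hr

Final: 0.01849 hr


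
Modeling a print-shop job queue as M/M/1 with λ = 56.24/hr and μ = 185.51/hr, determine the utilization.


ρ = λ/μ = 56.24/185.51 = 0.3032

Final: 0.3032


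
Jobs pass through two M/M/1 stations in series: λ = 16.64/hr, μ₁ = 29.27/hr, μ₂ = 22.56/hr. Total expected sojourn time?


Each node sees arrival rate λ = 16.64/hr (tandem ⇒ throughput preserved).
W₁ = 1/(μ₁−λ) = 1/(29.27−16.64) = 0.07918 hr
W₂ = 1/(μ₂−λ) = 1/(22.56−16.64) = 0.16892 hr
W_total = W₁ + W₂ = 0.07918 + 0.16892 = 0.24810 hr

Final: 0.24810 hr


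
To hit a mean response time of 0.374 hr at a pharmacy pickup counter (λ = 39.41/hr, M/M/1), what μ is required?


W = 1/(μ−λ) ⇒ μ − λ = 1/W = 1/0.374 = 2.6738
μ = λ + 1/W = 39.41 + 2.6738 = 42.0838 per hr

Final: 42.0838 /hr


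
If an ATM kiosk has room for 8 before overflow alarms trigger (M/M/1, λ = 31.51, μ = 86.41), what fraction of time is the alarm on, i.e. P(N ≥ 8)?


ρ = 31.51/86.41 = 0.3647
P(N ≥ n) = ρ^n = 0.3647^8 = 0.0003127

Final: 0.0003127


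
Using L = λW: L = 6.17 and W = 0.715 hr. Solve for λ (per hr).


λ = L/W = 6.17/0.715 = 8.6294 /hr

Final: 8.6294 /hr


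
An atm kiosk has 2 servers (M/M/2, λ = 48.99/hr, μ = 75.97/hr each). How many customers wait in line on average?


a = λ/μ = 0.6449; ρ = a/2 = 0.3224
P₀ = 0.512367
Lq = P₀·a^c·ρ / (c!·(1−ρ)²) = 0.512367·0.41584·0.3224/(2·0.45910)
= 0.07482

Final: 0.07482


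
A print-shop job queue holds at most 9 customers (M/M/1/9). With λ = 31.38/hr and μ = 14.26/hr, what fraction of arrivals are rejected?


ρ = λ/μ = 31.38/14.26 = 2.2006
P_K = (1−ρ)ρ^K/(1−ρ^(K+1)) = (-1.2006·1210.042777)/(1 − 2662.772955)
= -1452.730178/-2661.772955 = 0.545775

Final: 0.545775


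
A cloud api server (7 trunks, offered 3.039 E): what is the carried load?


B(7,3.039) = 0.023038 (Erlang-B)
Carried load = a(1 − B) = 3.039·(1 − 0.023038) = 3.039·0.976962 = 2.9690 E

Final: 2.9690 Erlangs


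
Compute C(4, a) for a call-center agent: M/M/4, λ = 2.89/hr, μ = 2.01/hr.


a = λ/μ = 1.4378; ρ = a/4 = 0.3595
P₀ = 0.235579 (from M/M/c formula)
C(c,a) = [a^c/(c!(1−ρ))]·P₀ = [4.27373/(24·0.6405)]·0.235579
= 0.27800·0.235579 = 0.065491

Final: 0.065491


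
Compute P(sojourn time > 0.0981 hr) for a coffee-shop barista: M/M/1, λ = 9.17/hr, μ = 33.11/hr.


W ~ Exponential(μ−λ) for M/M/1.
μ − λ = 33.11 − 9.17 = 23.9400
P(W > t) = e^{−(μ−λ)t} = e^{−2.3485} = 0.095511

Final: 0.095511


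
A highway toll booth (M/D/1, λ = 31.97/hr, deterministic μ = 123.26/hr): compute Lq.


ρ = 31.97/123.26 = 0.2594
M/D/1: Lq = ρ²/(2(1−ρ)) = 0.06727/(2·0.7406) = 0.04542

Final: 0.04542


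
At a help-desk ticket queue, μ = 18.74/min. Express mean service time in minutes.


Mean service time = 1/μ = 1/18.74 minute = 0.05336 minute
In minutes: 0.05336 × 1 = 0.05336 min

Final: 0.05336 min


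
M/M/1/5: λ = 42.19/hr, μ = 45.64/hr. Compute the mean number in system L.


ρ = 42.19/45.64 = 0.9244
L = ρ[1 − (K+1)ρ^K + Kρ^(K+1)] / [(1−ρ)(1−ρ^(K+1))]
Numerator: 0.9244·(1 − 6·0.675024 + 5·0.623998) = 0.064565
Denominator: (0.07559)·(0.376002) = 0.028423
L = 0.064565/0.028423 = 2.2716

Final: 2.2716


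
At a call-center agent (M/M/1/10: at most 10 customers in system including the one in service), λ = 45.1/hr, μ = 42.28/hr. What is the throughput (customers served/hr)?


ρ = 1.0667; P_K = (1−ρ)ρ^10/(1−ρ^11) = 0.122970
λ_eff = λ(1 − P_K) = 45.1·(1 − 0.122970) = 45.1·0.877030 = 39.5540 /hr

Final: 39.5540 /hr


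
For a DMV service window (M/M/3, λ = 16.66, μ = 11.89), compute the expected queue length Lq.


a = λ/μ = 1.4012; ρ = a/3 = 0.4671
P₀ = 0.235675
Lq = P₀·a^c·ρ / (c!·(1−ρ)²) = 0.235675·2.75093·0.4671/(6·0.28403)
= 0.17769

Final: 0.17769


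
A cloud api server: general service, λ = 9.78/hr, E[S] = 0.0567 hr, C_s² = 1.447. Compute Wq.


ρ = λ·E[S] = 9.78·0.0567 = 0.5545
E[S²] = E[S]²(1+C_s²) = 0.0567²·(1+1.447) = 0.007867
Wq = λ·E[S²]/(2(1−ρ)) = 9.78·0.007867/(2·0.4455) = 0.08635 hr

Final: 0.08635 hr


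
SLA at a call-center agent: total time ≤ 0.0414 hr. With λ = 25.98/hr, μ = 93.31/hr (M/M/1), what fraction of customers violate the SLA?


W ~ Exponential(μ−λ) for M/M/1.
μ − λ = 93.31 − 25.98 = 67.3300
P(W > t) = e^{−(μ−λ)t} = e^{−2.7875} = 0.061577

Final: 0.061577


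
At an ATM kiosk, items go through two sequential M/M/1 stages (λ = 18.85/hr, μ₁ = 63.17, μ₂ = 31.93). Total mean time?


Each node sees arrival rate λ = 18.85/hr (tandem ⇒ throughput preserved).
W₁ = 1/(μ₁−λ) = 1/(63.17−18.85) = 0.02256 hr
W₂ = 1/(μ₂−λ) = 1/(31.93−18.85) = 0.07645 hr
W_total = W₁ + W₂ = 0.02256 + 0.07645 = 0.09902 hr

Final: 0.09902 hr


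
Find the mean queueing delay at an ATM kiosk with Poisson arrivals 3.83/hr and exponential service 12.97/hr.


ρ = 3.83/12.97 = 0.2953
Wq = ρ/(μ−λ) = 0.2953/(12.97 − 3.83) = 0.2953/9.14 = 0.03231 hr

Final: 0.03231 hr


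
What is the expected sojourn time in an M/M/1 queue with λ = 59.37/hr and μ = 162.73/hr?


W = 1/(μ−λ) = 1/(162.73 − 59.37) = 1/103.36 = 0.009675 hr

Final: 0.009675 hr


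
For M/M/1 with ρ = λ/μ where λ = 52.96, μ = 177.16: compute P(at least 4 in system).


ρ = 52.96/177.16 = 0.2989
P(N ≥ n) = ρ^n = 0.2989^4 = 0.007986

Final: 0.007986


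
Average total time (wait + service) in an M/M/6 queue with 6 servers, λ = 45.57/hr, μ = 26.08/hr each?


a = 1.7473; ρ = 0.2912; P₀ = 0.174128
Lq = P₀·a^c·ρ/(c!(1−ρ)²) = 0.003990
Wq = Lq/λ = 0.003990/45.57 = 0.00008756 hr
W = Wq + 1/μ = 0.00008756 + 0.03834 = 0.03843 hr

Final: 0.03843 hr


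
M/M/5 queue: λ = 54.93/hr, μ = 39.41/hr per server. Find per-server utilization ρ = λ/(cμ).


ρ = λ/(cμ) = 54.93/(5·39.41) = 54.93/197.05 = 0.2788

Final: 0.2788


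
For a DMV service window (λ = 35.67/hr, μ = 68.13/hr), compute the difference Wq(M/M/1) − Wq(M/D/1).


ρ = 35.67/68.13 = 0.5236
Wq(M/M/1) = ρ/(μ−λ) = 0.5236/32.46 = 0.01613 hr
Wq(M/D/1) = ρ/(2(μ−λ)) = 0.008065 hr
Savings = 0.01613 − 0.008065 = 0.008065 hr

Final: 0.008065 hr


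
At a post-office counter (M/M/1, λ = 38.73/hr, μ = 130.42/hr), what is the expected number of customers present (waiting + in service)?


ρ = λ/μ = 38.73/130.42 = 0.2970
L = ρ/(1−ρ) = 0.2970/(1 − 0.2970) = 0.2970/0.7030 = 0.4224

Final: 0.4224


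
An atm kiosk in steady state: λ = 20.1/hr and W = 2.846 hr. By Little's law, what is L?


L = λW = 20.1·2.846 = 57.2046

Final: 57.2046


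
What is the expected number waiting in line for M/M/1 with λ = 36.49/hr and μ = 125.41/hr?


ρ = 36.49/125.41 = 0.2910
Lq = ρ²/(1−ρ) = 0.08466/0.7090 = 0.1194

Final: 0.1194


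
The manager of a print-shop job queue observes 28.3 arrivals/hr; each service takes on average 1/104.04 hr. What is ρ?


ρ = λ/μ = 28.3/104.04 = 0.2720

Final: 0.2720


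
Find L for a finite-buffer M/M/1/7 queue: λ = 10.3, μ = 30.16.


ρ = 10.3/30.16 = 0.3415
L = ρ[1 − (K+1)ρ^K + Kρ^(K+1)] / [(1−ρ)(1−ρ^(K+1))]
Numerator: 0.3415·(1 − 8·0.0005418 + 7·0.0001850) = 0.340474
Denominator: (0.6585)·(0.999815) = 0.658366
L = 0.340474/0.658366 = 0.5171

Final: 0.5171


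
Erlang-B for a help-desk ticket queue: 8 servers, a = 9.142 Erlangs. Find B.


B(c,a) = (a^c/c!) / Σ_{k=0}^{c} a^k/k!
a^8/8! = 1210.066428
Σ terms (k=0..8): 1.00000 + 9.14200 + 41.78808 + 127.34222 + 291.04063 + 532.13869 + 810.80199 + 1058.90740 + 1210.06643 = 4082.227438
B = 1210.066428/4082.227438 = 0.296423

Final: 0.296423


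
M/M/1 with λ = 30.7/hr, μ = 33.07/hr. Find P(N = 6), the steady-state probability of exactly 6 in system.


ρ = 30.7/33.07 = 0.9283
P_n = (1−ρ)·ρ^n = (1 − 0.9283)·0.9283^6 = 0.07167·0.640066 = 0.045871

Final: 0.045871


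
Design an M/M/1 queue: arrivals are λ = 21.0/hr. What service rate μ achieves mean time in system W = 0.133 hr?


W = 1/(μ−λ) ⇒ μ − λ = 1/W = 1/0.133 = 7.5188
μ = λ + 1/W = 21.0 + 7.5188 = 28.5188 per hr

Final: 28.5188 /hr


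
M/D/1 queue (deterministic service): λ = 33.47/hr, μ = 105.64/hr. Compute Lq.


ρ = 33.47/105.64 = 0.3168
M/D/1: Lq = ρ²/(2(1−ρ)) = 0.1004/(2·0.6832) = 0.07347

Final: 0.07347


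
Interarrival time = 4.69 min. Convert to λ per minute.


λ = 1/(interarrival time) in consistent units.
1 minute = 1 min, so λ = 1/4.69 = 0.2132 per minute

Final: 0.2132 /min


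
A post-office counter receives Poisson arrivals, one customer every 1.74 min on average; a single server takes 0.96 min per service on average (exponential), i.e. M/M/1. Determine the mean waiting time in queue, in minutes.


λ = 60/1.74 = 34.4828 /hr
μ = 60/0.96 = 62.5000 /hr
ρ = λ/μ = 34.4828/62.5000 = 0.5517
Wq = ρ/(μ−λ) = 0.5517/(62.5000−34.4828) = 0.01969 hr
In minutes: 0.01969·60 = 1.182 min

Final: 1.182 min


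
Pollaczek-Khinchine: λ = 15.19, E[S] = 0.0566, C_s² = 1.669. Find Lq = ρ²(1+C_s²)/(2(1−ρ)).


ρ = λ·E[S] = 15.19·0.0566 = 0.8598
Lq = ρ²(1+C_s²)/(2(1−ρ)) = 0.7392·(1+1.669)/(2·0.1402)
= 0.7392·2.6690/0.2805 = 7.03358

Final: 7.03358


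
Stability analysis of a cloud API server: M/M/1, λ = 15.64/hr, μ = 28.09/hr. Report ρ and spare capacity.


Total capacity cμ = 1·28.09 = 28.09/hr
ρ = λ/(cμ) = 15.64/28.09 = 0.5568
Stable ⇔ ρ < 1: YES
Spare capacity = cμ − λ = 28.09 − 15.64 = 12.45/hr

Final: ρ = 0.5568; stable; margin = 12.45/hr


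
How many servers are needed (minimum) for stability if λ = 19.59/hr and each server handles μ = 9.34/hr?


Stability requires cμ > λ ⇔ c > λ/μ.
λ/μ = 19.59/9.34 = 2.0974
Minimum integer c = ⌊2.0974⌋ + 1 = 3
Check: 3·9.34 = 28.02 > 19.59, while 2·9.34 = 18.68 ≤ 19.59

Final: 3 servers


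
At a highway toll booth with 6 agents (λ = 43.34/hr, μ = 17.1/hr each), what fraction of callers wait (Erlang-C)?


a = λ/μ = 2.5345; ρ = a/6 = 0.4224
P₀ = 0.078814 (from M/M/c formula)
C(c,a) = [a^c/(c!(1−ρ))]·P₀ = [265.06768/(720·0.5776)]·0.078814
= 0.63740·0.078814 = 0.050236

Final: 0.050236


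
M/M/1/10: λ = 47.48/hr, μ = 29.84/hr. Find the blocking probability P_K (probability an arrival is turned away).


ρ = λ/μ = 47.48/29.84 = 1.5912
P_K = (1−ρ)ρ^K/(1−ρ^(K+1)) = (-0.5912·104.020495)/(1 − 165.512503)
= -61.492008/-164.512503 = 0.373783

Final: 0.373783


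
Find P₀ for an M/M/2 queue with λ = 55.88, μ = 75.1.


a = λ/μ = 55.88/75.1 = 0.7441; ρ = a/c = 0.3720
Σ_{k=0}^{1} a^k/k! (terms k=0..1) = 1.00000 + 0.74407 = 1.74407
Tail: a^2/(2!(1−ρ)) = 0.55365/(2·0.6280) = 0.44083
P₀ = 1/(1.74407 + 0.44083) = 1/2.18490 = 0.457686

Final: 0.457686


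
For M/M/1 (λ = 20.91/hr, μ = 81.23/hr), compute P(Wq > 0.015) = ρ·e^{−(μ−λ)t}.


ρ = 20.91/81.23 = 0.2574
P(Wq > t) = ρ·e^{−(μ−λ)t} = 0.2574·e^{−0.9048}
= 0.2574·0.404623 = 0.104157

Final: 0.104157


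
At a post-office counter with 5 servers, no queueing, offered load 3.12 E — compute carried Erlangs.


B(5,3.12) = 0.120410 (Erlang-B)
Carried load = a(1 − B) = 3.12·(1 − 0.120410) = 3.12·0.879590 = 2.7443 E

Final: 2.7443 Erlangs


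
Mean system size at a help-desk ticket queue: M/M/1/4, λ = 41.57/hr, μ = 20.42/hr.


ρ = 41.57/20.42 = 2.0357
L = ρ[1 − (K+1)ρ^K + Kρ^(K+1)] / [(1−ρ)(1−ρ^(K+1))]
Numerator: 2.0357·(1 − 5·17.175016 + 4·34.964026) = 111.927580
Denominator: (-1.0357)·(-33.964026) = 35.178215
L = 111.927580/35.178215 = 3.1817

Final: 3.1817


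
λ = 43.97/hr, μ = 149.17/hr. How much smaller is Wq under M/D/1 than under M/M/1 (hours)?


ρ = 43.97/149.17 = 0.2948
Wq(M/M/1) = ρ/(μ−λ) = 0.2948/105.20 = 0.002802 hr
Wq(M/D/1) = ρ/(2(μ−λ)) = 0.001401 hr
Savings = 0.002802 − 0.001401 = 0.001401 hr

Final: 0.001401 hr


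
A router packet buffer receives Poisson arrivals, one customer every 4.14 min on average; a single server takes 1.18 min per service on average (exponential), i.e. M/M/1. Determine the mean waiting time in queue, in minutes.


λ = 60/4.14 = 14.4928 /hr
μ = 60/1.18 = 50.8475 /hr
ρ = λ/μ = 14.4928/50.8475 = 0.2850
Wq = ρ/(μ−λ) = 0.2850/(50.8475−14.4928) = 0.007840 hr
In minutes: 0.007840·60 = 0.4704 min

Final: 0.4704 min


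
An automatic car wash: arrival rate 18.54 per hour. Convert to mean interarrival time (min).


Mean interarrival time = 1/λ = 1/18.54 hour = 0.05394 hour
In minutes: 0.05394 × 60 = 3.2362 min

Final: 3.2362 min


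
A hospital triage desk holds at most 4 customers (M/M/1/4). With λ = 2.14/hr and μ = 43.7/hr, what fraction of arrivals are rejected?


ρ = λ/μ = 2.14/43.7 = 0.04897
P_K = (1−ρ)ρ^K/(1−ρ^(K+1)) = (0.9510·0.000005751)/(1 − 0.0000002816)
= 0.000005469/1.000000 = 0.000005469

Final: 0.000005469


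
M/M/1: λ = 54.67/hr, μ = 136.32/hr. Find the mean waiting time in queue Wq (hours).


ρ = 54.67/136.32 = 0.4010
Wq = ρ/(μ−λ) = 0.4010/(136.32 − 54.67) = 0.4010/81.65 = 0.004912 hr

Final: 0.004912 hr


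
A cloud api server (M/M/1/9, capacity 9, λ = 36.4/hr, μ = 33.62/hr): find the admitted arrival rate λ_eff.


ρ = 1.0827; P_K = (1−ρ)ρ^9/(1−ρ^10) = 0.139322
λ_eff = λ(1 − P_K) = 36.4·(1 − 0.139322) = 36.4·0.860678 = 31.3287 /hr

Final: 31.3287 /hr


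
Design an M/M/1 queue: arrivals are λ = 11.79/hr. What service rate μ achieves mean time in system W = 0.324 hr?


W = 1/(μ−λ) ⇒ μ − λ = 1/W = 1/0.324 = 3.0864
μ = λ + 1/W = 11.79 + 3.0864 = 14.8764 per hr

Final: 14.8764 /hr


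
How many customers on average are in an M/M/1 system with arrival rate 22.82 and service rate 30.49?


ρ = λ/μ = 22.82/30.49 = 0.7484
L = ρ/(1−ρ) = 0.7484/(1 − 0.7484) = 0.7484/0.2516 = 2.9752

Final: 2.9752


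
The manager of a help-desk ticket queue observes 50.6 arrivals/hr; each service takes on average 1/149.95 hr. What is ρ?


ρ = λ/μ = 50.6/149.95 = 0.3374

Final: 0.3374


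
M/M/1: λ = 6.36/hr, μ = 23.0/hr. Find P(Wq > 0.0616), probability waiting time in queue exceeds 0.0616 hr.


ρ = 6.36/23.0 = 0.2765
P(Wq > t) = ρ·e^{−(μ−λ)t} = 0.2765·e^{−1.0250}
= 0.2765·0.358788 = 0.099213

Final: 0.099213


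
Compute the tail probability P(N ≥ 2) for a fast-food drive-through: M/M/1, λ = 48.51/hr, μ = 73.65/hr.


ρ = 48.51/73.65 = 0.6587
P(N ≥ n) = ρ^n = 0.6587^2 = 0.433827

Final: 0.433827


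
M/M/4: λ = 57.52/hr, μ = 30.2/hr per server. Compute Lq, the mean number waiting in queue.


a = λ/μ = 1.9046; ρ = a/4 = 0.4762
P₀ = 0.144577
Lq = P₀·a^c·ρ / (c!·(1−ρ)²) = 0.144577·13.15975·0.4762/(24·0.27441)
= 0.13756

Final: 0.13756


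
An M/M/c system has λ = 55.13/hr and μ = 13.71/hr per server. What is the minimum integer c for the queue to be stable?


Stability requires cμ > λ ⇔ c > λ/μ.
λ/μ = 55.13/13.71 = 4.0212
Minimum integer c = ⌊4.0212⌋ + 1 = 5
Check: 5·13.71 = 68.55 > 55.13, while 4·13.71 = 54.84 ≤ 55.13

Final: 5 servers


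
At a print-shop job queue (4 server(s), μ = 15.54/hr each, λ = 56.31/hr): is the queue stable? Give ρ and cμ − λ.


Total capacity cμ = 4·15.54 = 62.16/hr
ρ = λ/(cμ) = 56.31/62.16 = 0.9059
Stable ⇔ ρ < 1: YES
Spare capacity = cμ − λ = 62.16 − 56.31 = 5.85/hr

Final: ρ = 0.9059; stable; margin = 5.85/hr


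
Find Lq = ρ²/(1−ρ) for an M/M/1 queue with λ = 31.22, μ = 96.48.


ρ = 31.22/96.48 = 0.3236
Lq = ρ²/(1−ρ) = 0.1047/0.6764 = 0.1548

Final: 0.1548


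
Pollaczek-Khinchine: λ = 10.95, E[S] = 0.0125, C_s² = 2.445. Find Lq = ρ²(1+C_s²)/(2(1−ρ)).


ρ = λ·E[S] = 10.95·0.0125 = 0.1369
Lq = ρ²(1+C_s²)/(2(1−ρ)) = 0.01873·(1+2.445)/(2·0.8631)
= 0.01873·3.4450/1.7263 = 0.03739

Final: 0.03739


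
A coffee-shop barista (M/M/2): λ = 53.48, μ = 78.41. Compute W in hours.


a = 0.6821; ρ = 0.3410; P₀ = 0.491393
Lq = P₀·a^c·ρ/(c!(1−ρ)²) = 0.08976
Wq = Lq/λ = 0.08976/53.48 = 0.001678 hr
W = Wq + 1/μ = 0.001678 + 0.01275 = 0.01443 hr

Final: 0.01443 hr


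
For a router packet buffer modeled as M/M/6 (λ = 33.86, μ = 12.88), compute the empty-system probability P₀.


a = λ/μ = 33.86/12.88 = 2.6289; ρ = a/c = 0.4381
Σ_{k=0}^{5} a^k/k! (terms k=0..5) = 1.00000 + 2.62888 + 3.45551 + 3.02804 + 1.99009 + 1.04634 = 13.14887
Tail: a^6/(6!(1−ρ)) = 330.08557/(720·0.5619) = 0.81596
P₀ = 1/(13.14887 + 0.81596) = 1/13.96483 = 0.071608

Final: 0.071608


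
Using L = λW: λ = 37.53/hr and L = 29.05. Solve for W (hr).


W = L/λ = 29.05/37.53 = 0.7740 hr

Final: 0.7740 hr


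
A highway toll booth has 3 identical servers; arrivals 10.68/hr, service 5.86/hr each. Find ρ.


ρ = λ/(cμ) = 10.68/(3·5.86) = 10.68/17.58 = 0.6075

Final: 0.6075


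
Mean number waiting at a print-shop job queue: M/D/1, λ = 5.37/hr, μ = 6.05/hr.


ρ = 5.37/6.05 = 0.8876
M/D/1: Lq = ρ²/(2(1−ρ)) = 0.7878/(2·0.1124) = 3.50473

Final: 3.50473


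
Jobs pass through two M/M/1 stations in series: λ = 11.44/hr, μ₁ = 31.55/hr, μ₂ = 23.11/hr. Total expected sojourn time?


Each node sees arrival rate λ = 11.44/hr (tandem ⇒ throughput preserved).
W₁ = 1/(μ₁−λ) = 1/(31.55−11.44) = 0.04973 hr
W₂ = 1/(μ₂−λ) = 1/(23.11−11.44) = 0.08569 hr
W_total = W₁ + W₂ = 0.04973 + 0.08569 = 0.13542 hr

Final: 0.13542 hr


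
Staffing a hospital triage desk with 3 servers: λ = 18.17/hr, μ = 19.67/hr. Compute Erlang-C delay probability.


a = λ/μ = 0.9237; ρ = a/3 = 0.3079
P₀ = 0.393668 (from M/M/c formula)
C(c,a) = [a^c/(c!(1−ρ))]·P₀ = [0.78823/(6·0.6921)]·0.393668
= 0.18982·0.393668 = 0.074726

Final: 0.074726


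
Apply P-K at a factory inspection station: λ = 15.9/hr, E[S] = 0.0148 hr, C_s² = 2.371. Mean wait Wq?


ρ = λ·E[S] = 15.9·0.0148 = 0.2353
E[S²] = E[S]²(1+C_s²) = 0.0148²·(1+2.371) = 0.0007384
Wq = λ·E[S²]/(2(1−ρ)) = 15.9·0.0007384/(2·0.7647) = 0.007677 hr

Final: 0.007677 hr


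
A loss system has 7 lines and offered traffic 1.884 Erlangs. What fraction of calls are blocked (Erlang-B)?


B(c,a) = (a^c/c!) / Σ_{k=0}^{c} a^k/k!
a^7/7! = 0.016716
Σ terms (k=0..7): 1.00000 + 1.88400 + 1.77473 + 1.11453 + 0.52494 + 0.19780 + 0.06211 + 0.01672 = 6.574824
B = 0.016716/6.574824 = 0.002542

Final: 0.002542


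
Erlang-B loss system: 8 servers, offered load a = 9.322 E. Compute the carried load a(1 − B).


B(8,9.322) = 0.305499 (Erlang-B)
Carried load = a(1 − B) = 9.322·(1 − 0.305499) = 9.322·0.694501 = 6.4741 E

Final: 6.4741 Erlangs


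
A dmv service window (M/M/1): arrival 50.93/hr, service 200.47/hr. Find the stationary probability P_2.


ρ = 50.93/200.47 = 0.2541
P_n = (1−ρ)·ρ^n = (1 − 0.2541)·0.2541^2 = 0.7459·0.064543 = 0.048146

Final: 0.048146


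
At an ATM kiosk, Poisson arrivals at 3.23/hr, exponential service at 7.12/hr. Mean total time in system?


W = 1/(μ−λ) = 1/(7.12 − 3.23) = 1/3.89 = 0.2571 hr

Final: 0.2571 hr


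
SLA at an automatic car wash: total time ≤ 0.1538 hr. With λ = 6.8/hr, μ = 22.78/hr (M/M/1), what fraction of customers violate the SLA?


W ~ Exponential(μ−λ) for M/M/1.
μ − λ = 22.78 − 6.8 = 15.9800
P(W > t) = e^{−(μ−λ)t} = e^{−2.4577} = 0.085630

Final: 0.085630


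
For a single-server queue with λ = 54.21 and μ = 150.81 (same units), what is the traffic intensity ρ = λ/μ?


ρ = λ/μ = 54.21/150.81 = 0.3595

Final: 0.3595


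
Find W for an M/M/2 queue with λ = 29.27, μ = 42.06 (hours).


a = 0.6959; ρ = 0.3480; P₀ = 0.483729
Lq = P₀·a^c·ρ/(c!(1−ρ)²) = 0.09586
Wq = Lq/λ = 0.09586/29.27 = 0.003275 hr
W = Wq + 1/μ = 0.003275 + 0.02378 = 0.02705 hr

Final: 0.02705 hr


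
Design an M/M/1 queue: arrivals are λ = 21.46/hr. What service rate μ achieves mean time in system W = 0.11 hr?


W = 1/(μ−λ) ⇒ μ − λ = 1/W = 1/0.11 = 9.0909
μ = λ + 1/W = 21.46 + 9.0909 = 30.5509 per hr

Final: 30.5509 /hr


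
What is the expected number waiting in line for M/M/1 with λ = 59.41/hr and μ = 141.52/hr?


ρ = 59.41/141.52 = 0.4198
Lq = ρ²/(1−ρ) = 0.1762/0.5802 = 0.3037

Final: 0.3037


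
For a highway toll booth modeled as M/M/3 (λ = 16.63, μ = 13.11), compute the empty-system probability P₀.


a = λ/μ = 16.63/13.11 = 1.2685; ρ = a/c = 0.4228
Σ_{k=0}^{2} a^k/k! (terms k=0..2) = 1.00000 + 1.26850 + 0.80454 = 3.07304
Tail: a^3/(3!(1−ρ)) = 2.04112/(6·0.5772) = 0.58941
P₀ = 1/(3.07304 + 0.58941) = 1/3.66245 = 0.273041

Final: 0.273041


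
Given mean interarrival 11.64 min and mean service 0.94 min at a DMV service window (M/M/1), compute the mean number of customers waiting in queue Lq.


λ = 60/11.64 = 5.1546 /hr
μ = 60/0.94 = 63.8298 /hr
ρ = λ/μ = 5.1546/63.8298 = 0.08076
Lq = ρ²/(1−ρ) = 0.006522/0.9192 = 0.007094

Final: 0.007094


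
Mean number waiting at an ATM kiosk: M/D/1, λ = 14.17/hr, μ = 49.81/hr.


ρ = 14.17/49.81 = 0.2845
M/D/1: Lq = ρ²/(2(1−ρ)) = 0.08093/(2·0.7155) = 0.05655

Final: 0.05655


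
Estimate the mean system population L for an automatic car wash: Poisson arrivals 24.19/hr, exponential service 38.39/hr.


ρ = λ/μ = 24.19/38.39 = 0.6301
L = ρ/(1−ρ) = 0.6301/(1 − 0.6301) = 0.6301/0.3699 = 1.7035

Final: 1.7035


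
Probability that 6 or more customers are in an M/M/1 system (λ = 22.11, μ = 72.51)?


ρ = 22.11/72.51 = 0.3049
P(N ≥ n) = ρ^n = 0.3049^6 = 0.0008038

Final: 0.0008038


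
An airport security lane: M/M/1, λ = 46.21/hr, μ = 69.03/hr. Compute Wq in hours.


ρ = 46.21/69.03 = 0.6694
Wq = ρ/(μ−λ) = 0.6694/(69.03 − 46.21) = 0.6694/22.82 = 0.02933 hr

Final: 0.02933 hr


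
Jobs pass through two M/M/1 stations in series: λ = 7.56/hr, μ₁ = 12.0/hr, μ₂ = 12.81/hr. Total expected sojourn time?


Each node sees arrival rate λ = 7.56/hr (tandem ⇒ throughput preserved).
W₁ = 1/(μ₁−λ) = 1/(12.0−7.56) = 0.22523 hr
W₂ = 1/(μ₂−λ) = 1/(12.81−7.56) = 0.19048 hr
W_total = W₁ + W₂ = 0.22523 + 0.19048 = 0.41570 hr

Final: 0.41570 hr


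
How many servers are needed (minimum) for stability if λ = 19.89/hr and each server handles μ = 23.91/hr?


Stability requires cμ > λ ⇔ c > λ/μ.
λ/μ = 19.89/23.91 = 0.8319
Minimum integer c = ⌊0.8319⌋ + 1 = 1
Check: 1·23.91 = 23.91 > 19.89, while 0·23.91 = 0.00 ≤ 19.89

Final: 1 servers


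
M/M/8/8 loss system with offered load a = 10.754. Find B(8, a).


B(c,a) = (a^c/c!) / Σ_{k=0}^{c} a^k/k!
a^8/8! = 4436.492316
Σ terms (k=0..8): 1.00000 + 10.75400 + 57.82426 + 207.28069 + 557.27414 + 1198.58521 + 2148.26423 + 3300.34764 + 4436.49232 = 11917.822478
B = 4436.492316/11917.822478 = 0.372257

Final: 0.372257


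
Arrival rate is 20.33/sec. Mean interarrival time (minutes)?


Mean interarrival time = 1/λ = 1/20.33 second = 0.04919 second
In minutes: 0.04919 × 0.0166667 = 0.0008198 min

Final: 0.0008198 min


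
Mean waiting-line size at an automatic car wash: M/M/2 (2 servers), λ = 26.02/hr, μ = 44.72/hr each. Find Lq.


a = λ/μ = 0.5818; ρ = a/2 = 0.2909
P₀ = 0.549281
Lq = P₀·a^c·ρ / (c!·(1−ρ)²) = 0.549281·0.33854·0.2909/(2·0.50279)
= 0.05380

Final: 0.05380


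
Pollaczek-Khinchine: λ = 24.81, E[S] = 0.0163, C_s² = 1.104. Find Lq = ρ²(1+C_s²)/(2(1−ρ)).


ρ = λ·E[S] = 24.81·0.0163 = 0.4044
Lq = ρ²(1+C_s²)/(2(1−ρ)) = 0.1635·(1+1.104)/(2·0.5956)
= 0.1635·2.1040/1.1912 = 0.28886

Final: 0.28886


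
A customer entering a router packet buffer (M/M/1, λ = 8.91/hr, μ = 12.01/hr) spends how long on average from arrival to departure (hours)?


W = 1/(μ−λ) = 1/(12.01 − 8.91) = 1/3.10 = 0.3226 hr

Final: 0.3226 hr


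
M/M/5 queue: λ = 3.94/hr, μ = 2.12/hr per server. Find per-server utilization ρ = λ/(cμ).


ρ = λ/(cμ) = 3.94/(5·2.12) = 3.94/10.60 = 0.3717

Final: 0.3717


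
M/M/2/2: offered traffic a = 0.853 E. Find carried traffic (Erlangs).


B(2,0.853) = 0.164112 (Erlang-B)
Carried load = a(1 − B) = 0.853·(1 − 0.164112) = 0.853·0.835888 = 0.7130 E

Final: 0.7130 Erlangs


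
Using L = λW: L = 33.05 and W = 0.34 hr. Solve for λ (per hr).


λ = L/W = 33.05/0.34 = 97.2059 /hr

Final: 97.2059 /hr


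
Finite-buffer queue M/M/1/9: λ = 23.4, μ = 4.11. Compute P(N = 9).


ρ = λ/μ = 23.4/4.11 = 5.6934
P_K = (1−ρ)ρ^K/(1−ρ^(K+1)) = (-4.6934·6285883.385472)/(1 − 35788241.172763)
= -29502357.787290/-35788240.172763 = 0.824359

Final: 0.824359


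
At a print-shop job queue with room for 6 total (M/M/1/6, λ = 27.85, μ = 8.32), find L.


ρ = 27.85/8.32 = 3.3474
L = ρ[1 − (K+1)ρ^K + Kρ^(K+1)] / [(1−ρ)(1−ρ^(K+1))]
Numerator: 3.3474·(1 − 7·1406.731587 + 6·4708.831094) = 61614.327267
Denominator: (-2.3474)·(-4707.831094) = 11050.954478
L = 61614.327267/11050.954478 = 5.5755

Final: 5.5755


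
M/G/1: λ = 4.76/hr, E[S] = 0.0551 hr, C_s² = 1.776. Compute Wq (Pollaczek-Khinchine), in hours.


ρ = λ·E[S] = 4.76·0.0551 = 0.2623
E[S²] = E[S]²(1+C_s²) = 0.0551²·(1+1.776) = 0.008428
Wq = λ·E[S²]/(2(1−ρ)) = 4.76·0.008428/(2·0.7377) = 0.02719 hr

Final: 0.02719 hr


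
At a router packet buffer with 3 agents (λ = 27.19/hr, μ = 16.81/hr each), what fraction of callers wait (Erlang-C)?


a = λ/μ = 1.6175; ρ = a/3 = 0.5392
P₀ = 0.183281 (from M/M/c formula)
C(c,a) = [a^c/(c!(1−ρ))]·P₀ = [4.23179/(6·0.4608)]·0.183281
= 1.53047·0.183281 = 0.280507

Final: 0.280507


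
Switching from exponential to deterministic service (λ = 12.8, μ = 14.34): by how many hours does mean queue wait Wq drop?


ρ = 12.8/14.34 = 0.8926
Wq(M/M/1) = ρ/(μ−λ) = 0.8926/1.54 = 0.57962 hr
Wq(M/D/1) = ρ/(2(μ−λ)) = 0.28981 hr
Savings = 0.57962 − 0.28981 = 0.28981 hr

Final: 0.28981 hr


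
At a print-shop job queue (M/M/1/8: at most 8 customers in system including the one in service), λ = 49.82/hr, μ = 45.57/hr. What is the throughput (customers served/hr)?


ρ = 1.0933; P_K = (1−ρ)ρ^8/(1−ρ^9) = 0.154600
λ_eff = λ(1 − P_K) = 49.82·(1 − 0.154600) = 49.82·0.845400 = 42.1178 /hr

Final: 42.1178 /hr


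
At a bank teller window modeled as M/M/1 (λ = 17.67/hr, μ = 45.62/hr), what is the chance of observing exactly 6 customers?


ρ = 17.67/45.62 = 0.3873
P_n = (1−ρ)·ρ^n = (1 − 0.3873)·0.3873^6 = 0.6127·0.003377 = 0.002069

Final: 0.002069


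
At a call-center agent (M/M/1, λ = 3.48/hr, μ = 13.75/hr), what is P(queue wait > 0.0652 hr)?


ρ = 3.48/13.75 = 0.2531
P(Wq > t) = ρ·e^{−(μ−λ)t} = 0.2531·e^{−0.6696}
= 0.2531·0.511911 = 0.129560

Final: 0.129560


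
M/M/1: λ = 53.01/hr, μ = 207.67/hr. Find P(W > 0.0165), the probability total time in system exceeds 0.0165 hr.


W ~ Exponential(μ−λ) for M/M/1.
μ − λ = 207.67 − 53.01 = 154.6600
P(W > t) = e^{−(μ−λ)t} = e^{−2.5519} = 0.077934

Final: 0.077934


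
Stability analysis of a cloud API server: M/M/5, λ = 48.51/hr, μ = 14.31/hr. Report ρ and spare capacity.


Total capacity cμ = 5·14.31 = 71.55/hr
ρ = λ/(cμ) = 48.51/71.55 = 0.6780
Stable ⇔ ρ < 1: YES
Spare capacity = cμ − λ = 71.55 − 48.51 = 23.04/hr

Final: ρ = 0.6780; stable; margin = 23.04/hr


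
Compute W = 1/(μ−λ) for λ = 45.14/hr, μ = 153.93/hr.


W = 1/(μ−λ) = 1/(153.93 − 45.14) = 1/108.79 = 0.009192 hr

Final: 0.009192 hr


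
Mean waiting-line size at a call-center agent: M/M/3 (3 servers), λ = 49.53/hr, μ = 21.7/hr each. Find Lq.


a = λ/μ = 2.2825; ρ = a/3 = 0.7608
P₀ = 0.070553
Lq = P₀·a^c·ρ / (c!·(1−ρ)²) = 0.070553·11.89120·0.7608/(6·0.05720)
= 1.85978

Final: 1.85978


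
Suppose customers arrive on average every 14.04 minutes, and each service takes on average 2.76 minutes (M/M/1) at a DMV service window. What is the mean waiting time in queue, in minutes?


λ = 60/14.04 = 4.2735 /hr
μ = 60/2.76 = 21.7391 /hr
ρ = λ/μ = 4.2735/21.7391 = 0.1966
Wq = ρ/(μ−λ) = 0.1966/(21.7391−4.2735) = 0.01126 hr
In minutes: 0.01126·60 = 0.6753 min

Final: 0.6753 min


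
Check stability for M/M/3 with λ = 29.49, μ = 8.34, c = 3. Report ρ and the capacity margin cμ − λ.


Total capacity cμ = 3·8.34 = 25.02/hr
ρ = λ/(cμ) = 29.49/25.02 = 1.1787
Stable ⇔ ρ < 1: NO
Spare capacity = cμ − λ = 25.02 − 29.49 = -4.47/hr

Final: ρ = 1.1787; unstable; margin = -4.47/hr


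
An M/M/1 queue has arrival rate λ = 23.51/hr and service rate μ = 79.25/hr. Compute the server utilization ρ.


ρ = λ/μ = 23.51/79.25 = 0.2967

Final: 0.2967


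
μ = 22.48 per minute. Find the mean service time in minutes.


Mean service time = 1/μ = 1/22.48 minute = 0.04448 minute
In minutes: 0.04448 × 1 = 0.04448 min

Final: 0.04448 min


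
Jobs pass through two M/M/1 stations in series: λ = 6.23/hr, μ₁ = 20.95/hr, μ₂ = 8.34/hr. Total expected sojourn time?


Each node sees arrival rate λ = 6.23/hr (tandem ⇒ throughput preserved).
W₁ = 1/(μ₁−λ) = 1/(20.95−6.23) = 0.06793 hr
W₂ = 1/(μ₂−λ) = 1/(8.34−6.23) = 0.47393 hr
W_total = W₁ + W₂ = 0.06793 + 0.47393 = 0.54187 hr

Final: 0.54187 hr


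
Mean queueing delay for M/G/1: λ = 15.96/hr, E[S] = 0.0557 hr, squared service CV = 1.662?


ρ = λ·E[S] = 15.96·0.0557 = 0.8890
E[S²] = E[S]²(1+C_s²) = 0.0557²·(1+1.662) = 0.008259
Wq = λ·E[S²]/(2(1−ρ)) = 15.96·0.008259/(2·0.1110) = 0.59359 hr

Final: 0.59359 hr


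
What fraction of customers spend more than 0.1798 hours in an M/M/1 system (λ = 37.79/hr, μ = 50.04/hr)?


W ~ Exponential(μ−λ) for M/M/1.
μ − λ = 50.04 − 37.79 = 12.2500
P(W > t) = e^{−(μ−λ)t} = e^{−2.2026} = 0.110521

Final: 0.110521


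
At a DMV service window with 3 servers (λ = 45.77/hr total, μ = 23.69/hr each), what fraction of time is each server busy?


ρ = λ/(cμ) = 45.77/(3·23.69) = 45.77/71.07 = 0.6440

Final: 0.6440
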